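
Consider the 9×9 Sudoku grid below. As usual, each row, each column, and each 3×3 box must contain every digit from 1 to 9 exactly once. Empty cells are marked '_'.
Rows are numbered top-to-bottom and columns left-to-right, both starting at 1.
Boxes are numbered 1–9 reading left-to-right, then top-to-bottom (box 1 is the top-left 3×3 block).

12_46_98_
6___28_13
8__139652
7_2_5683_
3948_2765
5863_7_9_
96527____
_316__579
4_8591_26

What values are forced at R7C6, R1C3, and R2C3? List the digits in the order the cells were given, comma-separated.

For R7C6:
  Consider where 3 can go in box 8.
  R8C5 is out (row 8 already has a 3).
  R8C6 is out (row 8 already has a 3).
  So the only cell in box 8 that can hold 3 is R7C6.
  So R7C6 = 3.
For R1C3:
  Consider where 3 can go in column 3.
  R2C3 is out (row 2 already has a 3).
  R3C3 is out (row 3 already has a 3).
  So the only cell in column 3 that can hold 3 is R1C3.
  So R1C3 = 3.
For R2C3:
  Consider where 9 can go in column 3.
  R1C3 is out (row 1 already has a 9).
  R3C3 is out (row 3 already has a 9).
  So the only cell in column 3 that can hold 9 is R2C3.
  So R2C3 = 9.

3,3,9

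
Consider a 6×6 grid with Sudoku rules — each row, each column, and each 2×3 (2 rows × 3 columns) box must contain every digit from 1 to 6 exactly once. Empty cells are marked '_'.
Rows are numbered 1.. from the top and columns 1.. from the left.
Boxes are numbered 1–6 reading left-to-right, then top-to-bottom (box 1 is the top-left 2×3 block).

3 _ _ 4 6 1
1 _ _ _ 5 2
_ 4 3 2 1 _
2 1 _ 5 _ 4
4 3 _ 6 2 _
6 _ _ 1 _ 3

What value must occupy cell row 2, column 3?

Cell row 2, column 3 itself could take any of {4, 6} by direct elimination.
Consider where 4 can go in box 1.
row 1, column 2 is out (row 1 already has a 4).
row 1, column 3 is out (row 1 already has a 4).
row 2, column 2 is out (column 2 already has a 4).
So the only cell in box 1 that can hold 4 is row 2, column 3.
Therefore row 2, column 3 = 4.

4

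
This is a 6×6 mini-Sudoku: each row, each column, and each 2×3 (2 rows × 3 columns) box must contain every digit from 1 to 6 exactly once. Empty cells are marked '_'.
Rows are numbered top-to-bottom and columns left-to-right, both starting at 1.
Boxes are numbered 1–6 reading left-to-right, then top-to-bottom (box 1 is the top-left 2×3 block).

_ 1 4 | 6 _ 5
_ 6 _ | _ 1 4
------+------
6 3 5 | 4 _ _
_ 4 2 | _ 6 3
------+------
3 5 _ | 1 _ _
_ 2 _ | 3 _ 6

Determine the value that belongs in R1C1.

2

Row 1 already contains {1, 4, 5, 6}.
Column 1 already contains {3, 6}.
Its 2×3 block (box 1) already contains {1, 4, 6}.
The only value from 1–6 not eliminated is 2, so R1C1 = 2.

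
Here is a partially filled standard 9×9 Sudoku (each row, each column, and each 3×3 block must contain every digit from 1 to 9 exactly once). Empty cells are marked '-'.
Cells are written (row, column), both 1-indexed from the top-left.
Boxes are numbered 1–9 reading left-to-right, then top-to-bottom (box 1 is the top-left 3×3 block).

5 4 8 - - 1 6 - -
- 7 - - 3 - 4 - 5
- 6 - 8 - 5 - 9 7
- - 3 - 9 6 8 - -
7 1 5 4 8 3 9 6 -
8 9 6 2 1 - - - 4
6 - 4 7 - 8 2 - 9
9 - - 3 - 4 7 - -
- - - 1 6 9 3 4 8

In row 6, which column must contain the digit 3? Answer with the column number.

Consider where 3 can go in row 6.
(6,6) is out (column 6 already has a 3).
(6,7) is out (column 7 already has a 3).
So the only cell in row 6 that can hold 3 is (6,8).
That is column 8.

8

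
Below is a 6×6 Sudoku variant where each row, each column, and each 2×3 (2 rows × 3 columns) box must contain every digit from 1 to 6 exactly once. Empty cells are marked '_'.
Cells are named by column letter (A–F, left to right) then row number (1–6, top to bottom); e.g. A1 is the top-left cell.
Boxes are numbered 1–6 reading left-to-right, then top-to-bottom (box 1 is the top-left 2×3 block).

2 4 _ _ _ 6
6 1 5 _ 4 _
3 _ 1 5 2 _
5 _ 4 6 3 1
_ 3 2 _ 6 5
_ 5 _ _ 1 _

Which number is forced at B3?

6

Row 3 already contains {1, 2, 3, 5}.
Column B already contains {1, 3, 4, 5}.
Its 2×3 block (box 3) already contains {1, 3, 4, 5}.
The only value from 1–6 not eliminated is 6, so B3 = 6.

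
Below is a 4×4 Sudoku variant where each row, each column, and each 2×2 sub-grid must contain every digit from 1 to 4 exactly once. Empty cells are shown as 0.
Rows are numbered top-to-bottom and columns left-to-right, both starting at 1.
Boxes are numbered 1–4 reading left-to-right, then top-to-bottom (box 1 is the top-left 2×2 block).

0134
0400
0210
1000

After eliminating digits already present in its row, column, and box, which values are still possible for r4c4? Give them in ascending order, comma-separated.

Row 4 already contains {1}.
Column 4 already contains {4}.
Its 2×2 block (box 4) already contains {1}.
Removing those from 1–4 leaves {2, 3} as the candidates for r4c4.

2,3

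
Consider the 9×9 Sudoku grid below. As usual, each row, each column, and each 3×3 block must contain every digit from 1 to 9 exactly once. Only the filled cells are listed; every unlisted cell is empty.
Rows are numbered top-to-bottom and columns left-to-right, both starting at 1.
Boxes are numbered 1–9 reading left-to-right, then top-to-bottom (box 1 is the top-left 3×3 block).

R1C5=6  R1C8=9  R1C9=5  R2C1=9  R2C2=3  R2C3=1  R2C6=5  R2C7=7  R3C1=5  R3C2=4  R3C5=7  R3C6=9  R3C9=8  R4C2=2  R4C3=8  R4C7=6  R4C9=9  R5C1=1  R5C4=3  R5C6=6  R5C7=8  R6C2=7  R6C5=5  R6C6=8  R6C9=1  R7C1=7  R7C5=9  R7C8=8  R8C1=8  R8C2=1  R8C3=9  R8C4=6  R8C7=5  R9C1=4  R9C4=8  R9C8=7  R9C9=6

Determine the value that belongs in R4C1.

3

Row 4 already contains {2, 6, 8, 9}.
Column 1 already contains {1, 4, 5, 7, 8, 9}.
Its 3×3 block (box 4) already contains {1, 2, 7, 8}.
The only value from 1–9 not eliminated is 3, so R4C1 = 3.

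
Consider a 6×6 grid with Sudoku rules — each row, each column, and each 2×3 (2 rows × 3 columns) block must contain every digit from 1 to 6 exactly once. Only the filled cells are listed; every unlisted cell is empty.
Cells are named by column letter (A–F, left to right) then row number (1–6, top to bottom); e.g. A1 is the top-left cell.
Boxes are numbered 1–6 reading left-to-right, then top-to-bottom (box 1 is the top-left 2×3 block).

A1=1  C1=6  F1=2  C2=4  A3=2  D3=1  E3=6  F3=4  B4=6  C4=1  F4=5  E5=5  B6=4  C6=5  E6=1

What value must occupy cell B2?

Cell B2 itself could take any of {2, 3, 5} by direct elimination.
Consider where 2 can go in row 2.
A2 is out (column A already has a 2).
D2 is out (box 2 already has a 2).
E2 is out (box 2 already has a 2).
F2 is out (column F already has a 2).
So the only cell in row 2 that can hold 2 is B2.
Therefore B2 = 2.

2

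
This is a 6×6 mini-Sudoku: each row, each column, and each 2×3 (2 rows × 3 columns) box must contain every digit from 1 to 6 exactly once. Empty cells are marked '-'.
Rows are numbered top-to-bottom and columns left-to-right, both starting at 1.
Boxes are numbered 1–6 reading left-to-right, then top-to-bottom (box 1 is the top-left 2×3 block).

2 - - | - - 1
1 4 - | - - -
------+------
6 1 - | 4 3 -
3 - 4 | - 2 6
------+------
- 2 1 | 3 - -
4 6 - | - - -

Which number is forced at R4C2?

Row 4 already contains {2, 3, 4, 6}.
Column 2 already contains {1, 2, 4, 6}.
Its 2×3 block (box 3) already contains {1, 3, 4, 6}.
The only value from 1–6 not eliminated is 5, so R4C2 = 5.

5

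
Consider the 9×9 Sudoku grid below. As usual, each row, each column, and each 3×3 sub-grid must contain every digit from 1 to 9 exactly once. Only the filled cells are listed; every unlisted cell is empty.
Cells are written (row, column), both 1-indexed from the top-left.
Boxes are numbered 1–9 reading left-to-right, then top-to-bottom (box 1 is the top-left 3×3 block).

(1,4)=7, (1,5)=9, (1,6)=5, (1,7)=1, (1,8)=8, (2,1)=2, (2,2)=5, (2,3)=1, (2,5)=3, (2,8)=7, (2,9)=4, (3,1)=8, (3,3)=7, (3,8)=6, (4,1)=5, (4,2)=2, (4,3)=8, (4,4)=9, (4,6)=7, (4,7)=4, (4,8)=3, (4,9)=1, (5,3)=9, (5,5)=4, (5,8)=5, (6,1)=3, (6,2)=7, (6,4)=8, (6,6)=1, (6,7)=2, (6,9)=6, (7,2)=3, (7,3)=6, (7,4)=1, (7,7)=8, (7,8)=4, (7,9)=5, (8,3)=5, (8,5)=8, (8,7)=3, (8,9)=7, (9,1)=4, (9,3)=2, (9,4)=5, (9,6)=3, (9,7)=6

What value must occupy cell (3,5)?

1

Cell (3,5) itself could take any of {1, 2} by direct elimination.
Consider where 1 can go in column 5.
(4,5) is out (row 4 already has a 1).
(6,5) is out (row 6 already has a 1).
(7,5) is out (row 7 already has a 1).
(9,5) is out (box 8 already has a 1).
So the only cell in column 5 that can hold 1 is (3,5).
Therefore (3,5) = 1.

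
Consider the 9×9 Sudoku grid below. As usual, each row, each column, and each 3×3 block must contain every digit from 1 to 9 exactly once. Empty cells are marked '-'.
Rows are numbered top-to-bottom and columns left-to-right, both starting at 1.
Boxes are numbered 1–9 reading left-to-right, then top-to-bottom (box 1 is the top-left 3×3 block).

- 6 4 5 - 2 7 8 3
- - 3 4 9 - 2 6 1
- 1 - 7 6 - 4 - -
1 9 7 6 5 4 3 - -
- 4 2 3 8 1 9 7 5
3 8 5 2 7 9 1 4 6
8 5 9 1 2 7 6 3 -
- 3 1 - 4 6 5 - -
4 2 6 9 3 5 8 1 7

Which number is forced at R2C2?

7

Row 2 already contains {1, 2, 3, 4, 6, 9}.
Column 2 already contains {1, 2, 3, 4, 5, 6, 8, 9}.
Its 3×3 block (box 1) already contains {1, 3, 4, 6}.
The only value from 1–9 not eliminated is 7, so R2C2 = 7.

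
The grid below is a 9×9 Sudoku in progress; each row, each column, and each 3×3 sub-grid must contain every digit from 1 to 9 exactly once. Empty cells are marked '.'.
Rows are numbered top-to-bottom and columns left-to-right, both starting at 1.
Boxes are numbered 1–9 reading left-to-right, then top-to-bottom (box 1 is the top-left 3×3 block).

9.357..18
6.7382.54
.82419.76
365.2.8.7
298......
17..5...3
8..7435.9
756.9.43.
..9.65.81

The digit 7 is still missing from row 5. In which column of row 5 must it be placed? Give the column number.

Consider where 7 can go in row 5.
r5c4 is out (column 4 already has a 7).
r5c5 is out (column 5 already has a 7).
r5c7 is out (box 6 already has a 7).
r5c8 is out (column 8 already has a 7).
r5c9 is out (column 9 already has a 7).
So the only cell in row 5 that can hold 7 is r5c6.
That is column 6.

6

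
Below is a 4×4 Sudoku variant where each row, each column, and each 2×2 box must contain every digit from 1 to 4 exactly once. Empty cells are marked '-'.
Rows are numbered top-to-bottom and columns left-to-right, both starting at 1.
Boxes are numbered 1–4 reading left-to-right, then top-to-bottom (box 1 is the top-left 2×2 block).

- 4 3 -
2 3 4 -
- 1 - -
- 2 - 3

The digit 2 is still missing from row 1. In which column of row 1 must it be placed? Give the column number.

Consider where 2 can go in row 1.
r1c1 is out (column 1 already has a 2).
So the only cell in row 1 that can hold 2 is r1c4.
That is column 4.

4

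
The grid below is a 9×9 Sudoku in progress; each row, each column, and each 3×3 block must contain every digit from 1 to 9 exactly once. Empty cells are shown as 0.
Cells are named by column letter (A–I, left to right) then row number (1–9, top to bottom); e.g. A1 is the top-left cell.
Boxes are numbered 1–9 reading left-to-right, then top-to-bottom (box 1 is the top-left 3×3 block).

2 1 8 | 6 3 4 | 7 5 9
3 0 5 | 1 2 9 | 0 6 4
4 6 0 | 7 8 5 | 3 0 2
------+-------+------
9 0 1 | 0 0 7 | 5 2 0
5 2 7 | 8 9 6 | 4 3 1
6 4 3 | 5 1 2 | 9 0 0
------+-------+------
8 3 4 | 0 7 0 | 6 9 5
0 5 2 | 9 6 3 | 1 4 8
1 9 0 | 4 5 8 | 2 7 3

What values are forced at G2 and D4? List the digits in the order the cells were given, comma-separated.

For G2:
  Row 2 already contains {1, 2, 3, 4, 5, 6, 9}.
  Column G already contains {1, 2, 3, 4, 5, 6, 7, 9}.
  Its 3×3 block (box 3) already contains {2, 3, 4, 5, 6, 7, 9}.
  The only value from 1–9 not eliminated is 8, so G2 = 8.
For D4:
  Row 4 already contains {1, 2, 5, 7, 9}.
  Column D already contains {1, 4, 5, 6, 7, 8, 9}.
  Its 3×3 block (box 5) already contains {1, 2, 5, 6, 7, 8, 9}.
  The only value from 1–9 not eliminated is 3, so D4 = 3.

8,3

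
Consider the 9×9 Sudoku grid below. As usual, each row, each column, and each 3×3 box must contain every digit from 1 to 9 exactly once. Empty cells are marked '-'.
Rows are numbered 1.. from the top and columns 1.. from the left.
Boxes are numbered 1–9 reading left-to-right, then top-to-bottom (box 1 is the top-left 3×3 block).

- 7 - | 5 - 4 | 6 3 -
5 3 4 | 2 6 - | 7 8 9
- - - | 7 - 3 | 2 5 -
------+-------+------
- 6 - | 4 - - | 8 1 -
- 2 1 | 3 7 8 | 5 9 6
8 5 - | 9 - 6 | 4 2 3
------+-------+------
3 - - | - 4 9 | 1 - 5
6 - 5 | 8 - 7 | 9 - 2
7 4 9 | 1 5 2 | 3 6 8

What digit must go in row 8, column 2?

1

Row 8 already contains {2, 5, 6, 7, 8, 9}.
Column 2 already contains {2, 3, 4, 5, 6, 7}.
Its 3×3 block (box 7) already contains {3, 4, 5, 6, 7, 9}.
The only value from 1–9 not eliminated is 1, so row 8, column 2 = 1.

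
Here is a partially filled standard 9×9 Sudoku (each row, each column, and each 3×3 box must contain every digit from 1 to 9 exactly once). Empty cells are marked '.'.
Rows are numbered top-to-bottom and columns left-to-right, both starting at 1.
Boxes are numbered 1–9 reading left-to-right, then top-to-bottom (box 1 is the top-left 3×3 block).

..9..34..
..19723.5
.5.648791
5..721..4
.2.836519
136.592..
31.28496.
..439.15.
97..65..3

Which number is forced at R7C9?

7

Row 7 already contains {1, 2, 3, 4, 6, 8, 9}.
Column 9 already contains {1, 3, 4, 5, 9}.
Its 3×3 block (box 9) already contains {1, 3, 5, 6, 9}.
The only value from 1–9 not eliminated is 7, so R7C9 = 7.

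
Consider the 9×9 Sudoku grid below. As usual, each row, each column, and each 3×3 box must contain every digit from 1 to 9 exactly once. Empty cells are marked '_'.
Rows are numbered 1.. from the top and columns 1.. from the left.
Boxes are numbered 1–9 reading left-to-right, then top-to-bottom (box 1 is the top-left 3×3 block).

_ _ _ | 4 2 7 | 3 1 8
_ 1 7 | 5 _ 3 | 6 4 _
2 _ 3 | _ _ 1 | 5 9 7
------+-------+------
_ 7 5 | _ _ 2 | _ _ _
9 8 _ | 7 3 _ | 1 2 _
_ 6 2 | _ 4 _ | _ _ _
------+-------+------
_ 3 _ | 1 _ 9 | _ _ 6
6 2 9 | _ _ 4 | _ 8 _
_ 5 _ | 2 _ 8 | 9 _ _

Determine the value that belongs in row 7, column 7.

2

Cell row 7, column 7 itself could take any of {2, 4, 7} by direct elimination.
Consider where 2 can go in column 7.
row 4, column 7 is out (row 4 already has a 2).
row 6, column 7 is out (row 6 already has a 2).
row 8, column 7 is out (row 8 already has a 2).
So the only cell in column 7 that can hold 2 is row 7, column 7.
Therefore row 7, column 7 = 2.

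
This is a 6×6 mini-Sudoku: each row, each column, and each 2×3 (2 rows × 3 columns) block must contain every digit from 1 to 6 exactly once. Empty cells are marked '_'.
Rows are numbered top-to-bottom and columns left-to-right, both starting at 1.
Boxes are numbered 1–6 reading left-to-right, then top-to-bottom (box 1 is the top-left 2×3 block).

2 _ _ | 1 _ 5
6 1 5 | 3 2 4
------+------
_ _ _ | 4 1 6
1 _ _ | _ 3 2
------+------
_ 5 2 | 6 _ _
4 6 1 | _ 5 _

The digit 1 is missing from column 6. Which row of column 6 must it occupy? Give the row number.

5

Consider where 1 can go in column 6.
r6c6 is out (row 6 already has a 1).
So the only cell in column 6 that can hold 1 is r5c6.
That is row 5.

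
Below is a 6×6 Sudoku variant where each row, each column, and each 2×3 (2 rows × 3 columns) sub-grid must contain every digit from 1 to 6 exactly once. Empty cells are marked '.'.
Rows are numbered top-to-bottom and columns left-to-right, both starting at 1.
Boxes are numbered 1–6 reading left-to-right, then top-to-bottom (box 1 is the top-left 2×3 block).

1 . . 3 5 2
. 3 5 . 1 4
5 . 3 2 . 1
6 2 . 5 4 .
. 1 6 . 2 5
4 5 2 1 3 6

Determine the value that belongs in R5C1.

3

Row 5 already contains {1, 2, 5, 6}.
Column 1 already contains {1, 4, 5, 6}.
Its 2×3 block (box 5) already contains {1, 2, 4, 5, 6}.
The only value from 1–6 not eliminated is 3, so R5C1 = 3.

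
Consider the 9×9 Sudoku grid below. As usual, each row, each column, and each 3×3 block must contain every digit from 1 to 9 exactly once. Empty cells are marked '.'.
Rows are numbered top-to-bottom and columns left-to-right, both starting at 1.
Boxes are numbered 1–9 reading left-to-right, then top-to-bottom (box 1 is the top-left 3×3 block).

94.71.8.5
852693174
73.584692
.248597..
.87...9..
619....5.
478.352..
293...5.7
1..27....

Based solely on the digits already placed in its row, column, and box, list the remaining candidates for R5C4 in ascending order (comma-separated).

Row 5 already contains {7, 8, 9}.
Column 4 already contains {2, 5, 6, 7, 8}.
Its 3×3 block (box 5) already contains {5, 8, 9}.
Removing those from 1–9 leaves {1, 3, 4} as the candidates for R5C4.

1,3,4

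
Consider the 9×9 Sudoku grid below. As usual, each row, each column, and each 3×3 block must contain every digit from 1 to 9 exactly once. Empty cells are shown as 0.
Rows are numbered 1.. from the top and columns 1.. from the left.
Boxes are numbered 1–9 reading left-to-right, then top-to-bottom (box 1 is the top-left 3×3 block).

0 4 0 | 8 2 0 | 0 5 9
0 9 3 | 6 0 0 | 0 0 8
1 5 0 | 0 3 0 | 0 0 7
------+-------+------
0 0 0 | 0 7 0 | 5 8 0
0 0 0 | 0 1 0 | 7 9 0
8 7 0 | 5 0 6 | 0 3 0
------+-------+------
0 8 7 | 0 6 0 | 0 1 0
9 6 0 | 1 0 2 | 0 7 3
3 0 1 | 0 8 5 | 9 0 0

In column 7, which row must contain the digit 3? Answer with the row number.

Consider where 3 can go in column 7.
row 2, column 7 is out (row 2 already has a 3).
row 3, column 7 is out (row 3 already has a 3).
row 6, column 7 is out (row 6 already has a 3).
row 7, column 7 is out (box 9 already has a 3).
row 8, column 7 is out (row 8 already has a 3).
So the only cell in column 7 that can hold 3 is row 1, column 7.
That is row 1.

1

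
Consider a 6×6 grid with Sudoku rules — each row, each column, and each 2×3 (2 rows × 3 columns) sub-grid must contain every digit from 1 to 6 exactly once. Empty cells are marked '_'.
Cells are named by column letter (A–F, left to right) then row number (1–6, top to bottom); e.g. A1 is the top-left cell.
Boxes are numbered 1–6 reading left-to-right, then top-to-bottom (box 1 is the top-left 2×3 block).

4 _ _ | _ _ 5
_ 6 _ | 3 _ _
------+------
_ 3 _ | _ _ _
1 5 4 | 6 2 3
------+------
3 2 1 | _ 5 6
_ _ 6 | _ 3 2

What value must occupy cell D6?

1

Cell D6 itself could take any of {1, 4} by direct elimination.
Consider where 1 can go in row 6.
A6 is out (column A already has a 1).
B6 is out (box 5 already has a 1).
So the only cell in row 6 that can hold 1 is D6.
Therefore D6 = 1.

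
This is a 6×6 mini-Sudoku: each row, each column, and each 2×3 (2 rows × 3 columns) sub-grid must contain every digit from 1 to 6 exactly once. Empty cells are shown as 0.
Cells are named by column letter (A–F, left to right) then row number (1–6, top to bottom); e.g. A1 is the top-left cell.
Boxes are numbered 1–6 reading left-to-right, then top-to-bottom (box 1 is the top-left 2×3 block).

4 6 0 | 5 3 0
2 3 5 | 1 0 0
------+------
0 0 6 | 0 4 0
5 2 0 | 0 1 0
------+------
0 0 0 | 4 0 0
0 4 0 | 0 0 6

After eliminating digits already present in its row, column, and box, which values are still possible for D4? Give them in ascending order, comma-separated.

Row 4 already contains {1, 2, 5}.
Column D already contains {1, 4, 5}.
Its 2×3 block (box 4) already contains {1, 4}.
Removing those from 1–6 leaves {3, 6} as the candidates for D4.

3,6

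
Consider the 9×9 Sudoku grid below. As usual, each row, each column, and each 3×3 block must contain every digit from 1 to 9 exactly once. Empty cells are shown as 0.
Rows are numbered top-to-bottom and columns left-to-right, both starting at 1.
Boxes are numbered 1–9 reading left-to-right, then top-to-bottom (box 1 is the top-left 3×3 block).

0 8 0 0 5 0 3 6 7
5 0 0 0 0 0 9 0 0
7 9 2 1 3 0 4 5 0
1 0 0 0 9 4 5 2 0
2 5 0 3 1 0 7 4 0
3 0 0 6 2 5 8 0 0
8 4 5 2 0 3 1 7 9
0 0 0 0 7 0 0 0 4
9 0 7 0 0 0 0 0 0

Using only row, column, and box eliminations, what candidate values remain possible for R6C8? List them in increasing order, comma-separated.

1,9

Row 6 already contains {2, 3, 5, 6, 8}.
Column 8 already contains {2, 4, 5, 6, 7}.
Its 3×3 block (box 6) already contains {2, 4, 5, 7, 8}.
Removing those from 1–9 leaves {1, 9} as the candidates for R6C8.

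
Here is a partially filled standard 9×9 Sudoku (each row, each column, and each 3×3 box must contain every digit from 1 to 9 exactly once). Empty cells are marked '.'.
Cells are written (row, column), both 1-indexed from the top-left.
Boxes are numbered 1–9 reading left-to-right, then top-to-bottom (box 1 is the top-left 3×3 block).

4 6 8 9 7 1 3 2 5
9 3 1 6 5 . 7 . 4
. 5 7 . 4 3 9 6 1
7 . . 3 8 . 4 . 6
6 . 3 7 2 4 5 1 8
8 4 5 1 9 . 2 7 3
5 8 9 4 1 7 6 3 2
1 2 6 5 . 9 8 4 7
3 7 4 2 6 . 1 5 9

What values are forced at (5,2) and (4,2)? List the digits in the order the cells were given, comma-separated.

For (5,2):
  Row 5 already contains {1, 2, 3, 4, 5, 6, 7, 8}.
  Column 2 already contains {2, 3, 4, 5, 6, 7, 8}.
  Its 3×3 block (box 4) already contains {3, 4, 5, 6, 7, 8}.
  The only value from 1–9 not eliminated is 9, so (5,2) = 9.
For (4,2):
  Consider where 1 can go in box 4.
  (4,3) is out (column 3 already has a 1).
  (5,2) is out (row 5 already has a 1).
  So the only cell in box 4 that can hold 1 is (4,2).
  So (4,2) = 1.

9,1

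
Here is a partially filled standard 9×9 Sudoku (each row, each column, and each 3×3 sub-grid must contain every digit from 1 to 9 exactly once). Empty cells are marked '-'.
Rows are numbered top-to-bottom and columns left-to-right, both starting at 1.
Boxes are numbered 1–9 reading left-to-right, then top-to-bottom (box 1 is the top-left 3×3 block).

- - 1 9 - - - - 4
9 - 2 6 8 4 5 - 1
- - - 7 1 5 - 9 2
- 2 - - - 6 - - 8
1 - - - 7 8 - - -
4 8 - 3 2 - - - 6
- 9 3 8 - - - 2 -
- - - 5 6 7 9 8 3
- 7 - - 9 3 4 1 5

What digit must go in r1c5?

3

Row 1 already contains {1, 4, 9}.
Column 5 already contains {1, 2, 6, 7, 8, 9}.
Its 3×3 block (box 2) already contains {1, 4, 5, 6, 7, 8, 9}.
The only value from 1–9 not eliminated is 3, so r1c5 = 3.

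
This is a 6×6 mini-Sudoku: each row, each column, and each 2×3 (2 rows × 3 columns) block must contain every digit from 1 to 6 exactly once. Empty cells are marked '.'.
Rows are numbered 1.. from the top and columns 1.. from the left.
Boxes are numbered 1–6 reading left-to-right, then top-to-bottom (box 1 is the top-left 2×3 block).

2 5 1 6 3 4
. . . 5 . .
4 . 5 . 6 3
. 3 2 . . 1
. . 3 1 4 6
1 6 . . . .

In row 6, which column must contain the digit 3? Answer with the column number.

Consider where 3 can go in row 6.
row 6, column 3 is out (column 3 already has a 3).
row 6, column 5 is out (column 5 already has a 3).
row 6, column 6 is out (column 6 already has a 3).
So the only cell in row 6 that can hold 3 is row 6, column 4.
That is column 4.

4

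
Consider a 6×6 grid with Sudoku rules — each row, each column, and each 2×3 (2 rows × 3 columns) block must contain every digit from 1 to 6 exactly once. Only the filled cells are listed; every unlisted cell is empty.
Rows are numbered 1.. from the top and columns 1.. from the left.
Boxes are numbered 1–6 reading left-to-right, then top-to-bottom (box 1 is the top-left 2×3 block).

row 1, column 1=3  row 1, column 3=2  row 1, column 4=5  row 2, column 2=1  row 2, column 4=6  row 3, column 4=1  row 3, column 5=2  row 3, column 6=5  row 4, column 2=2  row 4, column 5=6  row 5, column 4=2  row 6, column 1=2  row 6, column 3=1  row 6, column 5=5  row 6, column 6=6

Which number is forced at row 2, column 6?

Cell row 2, column 6 itself could take any of {2, 3, 4} by direct elimination.
Consider where 2 can go in column 6.
row 1, column 6 is out (row 1 already has a 2).
row 4, column 6 is out (row 4 already has a 2).
row 5, column 6 is out (row 5 already has a 2).
So the only cell in column 6 that can hold 2 is row 2, column 6.
Therefore row 2, column 6 = 2.

2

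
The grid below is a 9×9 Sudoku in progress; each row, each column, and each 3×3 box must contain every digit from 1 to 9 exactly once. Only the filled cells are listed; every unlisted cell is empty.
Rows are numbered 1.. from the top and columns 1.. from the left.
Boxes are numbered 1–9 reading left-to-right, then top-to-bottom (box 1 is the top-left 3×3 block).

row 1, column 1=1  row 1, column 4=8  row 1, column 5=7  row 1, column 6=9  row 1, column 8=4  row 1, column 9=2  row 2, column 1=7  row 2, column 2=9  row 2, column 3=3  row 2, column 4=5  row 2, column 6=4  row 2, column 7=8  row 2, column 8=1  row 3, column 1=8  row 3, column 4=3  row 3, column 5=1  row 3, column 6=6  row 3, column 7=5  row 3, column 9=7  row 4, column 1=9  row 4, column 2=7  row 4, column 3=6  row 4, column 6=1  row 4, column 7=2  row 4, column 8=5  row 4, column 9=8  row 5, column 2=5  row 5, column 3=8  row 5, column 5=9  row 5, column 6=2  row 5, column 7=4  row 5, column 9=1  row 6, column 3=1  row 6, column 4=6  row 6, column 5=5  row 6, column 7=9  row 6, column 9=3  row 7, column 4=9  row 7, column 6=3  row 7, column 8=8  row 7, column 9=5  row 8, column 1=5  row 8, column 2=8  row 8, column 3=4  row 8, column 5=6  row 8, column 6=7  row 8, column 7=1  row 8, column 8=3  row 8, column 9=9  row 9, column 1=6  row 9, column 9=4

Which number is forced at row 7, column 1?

2

Row 7 already contains {3, 5, 8, 9}.
Column 1 already contains {1, 5, 6, 7, 8, 9}.
Its 3×3 block (box 7) already contains {4, 5, 6, 8}.
The only value from 1–9 not eliminated is 2, so row 7, column 1 = 2.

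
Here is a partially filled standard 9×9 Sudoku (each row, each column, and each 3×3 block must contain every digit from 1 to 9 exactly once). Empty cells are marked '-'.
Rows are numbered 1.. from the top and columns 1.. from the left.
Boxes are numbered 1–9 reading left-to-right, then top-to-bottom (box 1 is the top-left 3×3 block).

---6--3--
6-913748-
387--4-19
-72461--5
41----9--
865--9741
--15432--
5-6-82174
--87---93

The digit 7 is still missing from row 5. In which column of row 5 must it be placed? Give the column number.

Consider where 7 can go in row 5.
row 5, column 3 is out (column 3 already has a 7).
row 5, column 4 is out (column 4 already has a 7).
row 5, column 6 is out (column 6 already has a 7).
row 5, column 8 is out (column 8 already has a 7).
row 5, column 9 is out (box 6 already has a 7).
So the only cell in row 5 that can hold 7 is row 5, column 5.
That is column 5.

5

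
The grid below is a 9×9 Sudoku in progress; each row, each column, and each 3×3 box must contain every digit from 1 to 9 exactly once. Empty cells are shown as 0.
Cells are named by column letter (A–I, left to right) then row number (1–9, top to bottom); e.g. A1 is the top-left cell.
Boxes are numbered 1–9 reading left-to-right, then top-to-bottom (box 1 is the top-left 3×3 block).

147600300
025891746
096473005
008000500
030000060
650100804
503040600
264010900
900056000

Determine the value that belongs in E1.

Row 1 already contains {1, 3, 4, 6, 7}.
Column E already contains {1, 4, 5, 7, 9}.
Its 3×3 block (box 2) already contains {1, 3, 4, 6, 7, 8, 9}.
The only value from 1–9 not eliminated is 2, so E1 = 2.

2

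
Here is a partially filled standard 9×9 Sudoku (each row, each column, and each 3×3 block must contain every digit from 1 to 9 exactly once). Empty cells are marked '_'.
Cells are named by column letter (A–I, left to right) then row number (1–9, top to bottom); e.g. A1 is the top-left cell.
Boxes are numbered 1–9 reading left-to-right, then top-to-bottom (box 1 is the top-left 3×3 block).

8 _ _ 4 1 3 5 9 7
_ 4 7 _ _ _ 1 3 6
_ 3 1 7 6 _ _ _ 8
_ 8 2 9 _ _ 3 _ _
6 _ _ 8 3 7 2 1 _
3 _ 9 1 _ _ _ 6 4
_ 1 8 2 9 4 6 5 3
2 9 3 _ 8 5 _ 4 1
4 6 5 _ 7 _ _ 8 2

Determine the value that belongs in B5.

Row 5 already contains {1, 2, 3, 6, 7, 8}.
Column B already contains {1, 3, 4, 6, 8, 9}.
Its 3×3 block (box 4) already contains {2, 3, 6, 8, 9}.
The only value from 1–9 not eliminated is 5, so B5 = 5.

5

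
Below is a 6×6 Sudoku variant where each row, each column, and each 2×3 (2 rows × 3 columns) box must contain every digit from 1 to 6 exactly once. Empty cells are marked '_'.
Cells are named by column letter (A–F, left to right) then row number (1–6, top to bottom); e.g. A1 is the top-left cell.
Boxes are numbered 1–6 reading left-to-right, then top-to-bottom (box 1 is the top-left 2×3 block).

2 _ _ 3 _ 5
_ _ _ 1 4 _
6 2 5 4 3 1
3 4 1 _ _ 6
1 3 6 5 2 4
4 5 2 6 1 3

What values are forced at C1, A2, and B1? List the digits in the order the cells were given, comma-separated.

For C1:
  Row 1 already contains {2, 3, 5}.
  Column C already contains {1, 2, 5, 6}.
  Its 2×3 block (box 1) already contains {2}.
  The only value from 1–6 not eliminated is 4, so C1 = 4.
For A2:
  Row 2 already contains {1, 4}.
  Column A already contains {1, 2, 3, 4, 6}.
  Its 2×3 block (box 1) already contains {2}.
  The only value from 1–6 not eliminated is 5, so A2 = 5.
For B1:
  Consider where 1 can go in box 1.
  C1 is out (column C already has a 1).
  A2 is out (row 2 already has a 1).
  B2 is out (row 2 already has a 1).
  C2 is out (row 2 already has a 1).
  So the only cell in box 1 that can hold 1 is B1.
  So B1 = 1.

4,5,1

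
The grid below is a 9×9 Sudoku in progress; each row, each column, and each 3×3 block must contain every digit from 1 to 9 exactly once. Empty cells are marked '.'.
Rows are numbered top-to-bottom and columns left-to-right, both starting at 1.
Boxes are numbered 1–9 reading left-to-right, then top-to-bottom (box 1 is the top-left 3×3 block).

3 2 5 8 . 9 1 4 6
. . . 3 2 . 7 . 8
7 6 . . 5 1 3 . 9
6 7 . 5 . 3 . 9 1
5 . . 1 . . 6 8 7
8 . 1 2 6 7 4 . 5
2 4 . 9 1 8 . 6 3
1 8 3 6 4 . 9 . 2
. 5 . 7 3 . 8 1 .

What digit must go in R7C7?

5

Row 7 already contains {1, 2, 3, 4, 6, 8, 9}.
Column 7 already contains {1, 3, 4, 6, 7, 8, 9}.
Its 3×3 block (box 9) already contains {1, 2, 3, 6, 8, 9}.
The only value from 1–9 not eliminated is 5, so R7C7 = 5.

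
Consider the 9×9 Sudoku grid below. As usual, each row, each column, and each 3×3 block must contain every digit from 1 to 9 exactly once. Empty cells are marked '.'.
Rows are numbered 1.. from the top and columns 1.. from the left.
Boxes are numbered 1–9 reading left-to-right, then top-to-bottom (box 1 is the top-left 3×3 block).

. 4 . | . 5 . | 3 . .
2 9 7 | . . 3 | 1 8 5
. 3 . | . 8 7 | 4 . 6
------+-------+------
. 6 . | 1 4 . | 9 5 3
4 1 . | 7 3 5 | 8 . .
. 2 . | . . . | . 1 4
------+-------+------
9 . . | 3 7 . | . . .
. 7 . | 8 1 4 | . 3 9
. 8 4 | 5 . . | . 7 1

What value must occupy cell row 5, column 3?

Row 5 already contains {1, 3, 4, 5, 7, 8}.
Column 3 already contains {4, 7}.
Its 3×3 block (box 4) already contains {1, 2, 4, 6}.
The only value from 1–9 not eliminated is 9, so row 5, column 3 = 9.

9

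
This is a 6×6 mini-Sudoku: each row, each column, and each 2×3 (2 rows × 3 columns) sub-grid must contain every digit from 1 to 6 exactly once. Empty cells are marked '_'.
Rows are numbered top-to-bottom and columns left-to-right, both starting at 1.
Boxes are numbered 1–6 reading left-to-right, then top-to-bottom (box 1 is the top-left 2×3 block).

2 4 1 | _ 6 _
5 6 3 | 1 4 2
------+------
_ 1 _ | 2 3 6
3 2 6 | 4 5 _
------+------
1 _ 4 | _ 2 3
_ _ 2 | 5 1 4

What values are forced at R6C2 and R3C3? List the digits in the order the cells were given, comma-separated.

3,5

For R6C2:
  Row 6 already contains {1, 2, 4, 5}.
  Column 2 already contains {1, 2, 4, 6}.
  Its 2×3 block (box 5) already contains {1, 2, 4}.
  The only value from 1–6 not eliminated is 3, so R6C2 = 3.
For R3C3:
  Row 3 already contains {1, 2, 3, 6}.
  Column 3 already contains {1, 2, 3, 4, 6}.
  Its 2×3 block (box 3) already contains {1, 2, 3, 6}.
  The only value from 1–6 not eliminated is 5, so R3C3 = 5.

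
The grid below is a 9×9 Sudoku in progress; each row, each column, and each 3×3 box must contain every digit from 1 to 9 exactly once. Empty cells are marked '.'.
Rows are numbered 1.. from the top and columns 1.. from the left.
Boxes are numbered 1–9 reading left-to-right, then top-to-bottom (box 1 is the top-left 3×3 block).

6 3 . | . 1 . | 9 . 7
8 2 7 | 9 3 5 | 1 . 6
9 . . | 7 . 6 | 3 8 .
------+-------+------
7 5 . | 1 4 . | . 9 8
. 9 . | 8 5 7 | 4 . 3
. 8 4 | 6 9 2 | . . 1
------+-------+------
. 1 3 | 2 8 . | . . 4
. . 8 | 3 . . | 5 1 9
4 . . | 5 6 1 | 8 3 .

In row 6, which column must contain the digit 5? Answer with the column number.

Consider where 5 can go in row 6.
row 6, column 1 is out (box 4 already has a 5).
row 6, column 7 is out (column 7 already has a 5).
So the only cell in row 6 that can hold 5 is row 6, column 8.
That is column 8.

8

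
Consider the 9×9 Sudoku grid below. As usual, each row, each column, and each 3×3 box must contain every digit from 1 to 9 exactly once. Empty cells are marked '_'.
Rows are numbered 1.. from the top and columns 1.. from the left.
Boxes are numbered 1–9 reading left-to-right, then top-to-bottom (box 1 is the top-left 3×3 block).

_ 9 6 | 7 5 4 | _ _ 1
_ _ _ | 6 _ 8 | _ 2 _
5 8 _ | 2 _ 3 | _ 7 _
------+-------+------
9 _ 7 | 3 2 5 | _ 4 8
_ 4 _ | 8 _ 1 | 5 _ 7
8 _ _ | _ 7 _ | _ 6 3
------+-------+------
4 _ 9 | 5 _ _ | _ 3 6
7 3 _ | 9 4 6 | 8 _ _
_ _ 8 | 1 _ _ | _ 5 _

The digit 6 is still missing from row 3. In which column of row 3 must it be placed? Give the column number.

7

Consider where 6 can go in row 3.
row 3, column 3 is out (column 3 already has a 6).
row 3, column 5 is out (box 2 already has a 6).
row 3, column 9 is out (column 9 already has a 6).
So the only cell in row 3 that can hold 6 is row 3, column 7.
That is column 7.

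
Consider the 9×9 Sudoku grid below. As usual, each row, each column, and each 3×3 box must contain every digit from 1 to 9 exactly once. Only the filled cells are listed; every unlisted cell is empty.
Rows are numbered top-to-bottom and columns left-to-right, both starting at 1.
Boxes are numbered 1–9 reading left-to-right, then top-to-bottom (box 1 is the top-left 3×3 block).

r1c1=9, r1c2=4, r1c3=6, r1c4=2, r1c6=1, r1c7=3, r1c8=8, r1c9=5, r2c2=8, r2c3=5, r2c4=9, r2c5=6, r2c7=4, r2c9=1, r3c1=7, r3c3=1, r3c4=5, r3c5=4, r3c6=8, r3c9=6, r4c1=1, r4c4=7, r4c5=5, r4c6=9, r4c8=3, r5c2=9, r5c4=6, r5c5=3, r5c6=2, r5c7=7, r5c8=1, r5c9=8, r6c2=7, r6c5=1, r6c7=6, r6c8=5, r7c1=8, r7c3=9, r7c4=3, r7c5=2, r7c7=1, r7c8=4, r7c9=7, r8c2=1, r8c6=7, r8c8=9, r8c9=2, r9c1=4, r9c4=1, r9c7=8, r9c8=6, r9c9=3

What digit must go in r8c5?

8

Row 8 already contains {1, 2, 7, 9}.
Column 5 already contains {1, 2, 3, 4, 5, 6}.
Its 3×3 block (box 8) already contains {1, 2, 3, 7}.
The only value from 1–9 not eliminated is 8, so r8c5 = 8.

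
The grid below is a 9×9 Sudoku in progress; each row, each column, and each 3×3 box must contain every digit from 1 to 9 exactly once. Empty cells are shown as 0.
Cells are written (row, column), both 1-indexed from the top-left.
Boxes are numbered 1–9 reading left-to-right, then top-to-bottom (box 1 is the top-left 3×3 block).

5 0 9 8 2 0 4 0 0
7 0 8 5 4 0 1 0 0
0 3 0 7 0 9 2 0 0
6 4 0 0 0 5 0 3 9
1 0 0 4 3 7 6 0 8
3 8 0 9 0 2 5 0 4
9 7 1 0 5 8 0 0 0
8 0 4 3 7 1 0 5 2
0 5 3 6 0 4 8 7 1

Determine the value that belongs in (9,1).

Row 9 already contains {1, 3, 4, 5, 6, 7, 8}.
Column 1 already contains {1, 3, 5, 6, 7, 8, 9}.
Its 3×3 block (box 7) already contains {1, 3, 4, 5, 7, 8, 9}.
The only value from 1–9 not eliminated is 2, so (9,1) = 2.

2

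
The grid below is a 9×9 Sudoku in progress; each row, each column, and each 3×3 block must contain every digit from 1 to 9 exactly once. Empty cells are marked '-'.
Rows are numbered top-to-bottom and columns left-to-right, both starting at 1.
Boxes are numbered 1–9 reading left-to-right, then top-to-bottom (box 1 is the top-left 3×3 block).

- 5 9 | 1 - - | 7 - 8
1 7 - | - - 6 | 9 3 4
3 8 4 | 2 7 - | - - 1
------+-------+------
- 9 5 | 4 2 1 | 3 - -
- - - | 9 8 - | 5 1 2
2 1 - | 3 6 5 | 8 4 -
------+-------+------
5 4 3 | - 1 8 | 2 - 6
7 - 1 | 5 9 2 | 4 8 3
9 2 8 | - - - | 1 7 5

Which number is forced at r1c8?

Cell r1c8 itself could take any of {2, 6} by direct elimination.
Consider where 2 can go in column 8.
r3c8 is out (row 3 already has a 2).
r4c8 is out (row 4 already has a 2).
r7c8 is out (row 7 already has a 2).
So the only cell in column 8 that can hold 2 is r1c8.
Therefore r1c8 = 2.

2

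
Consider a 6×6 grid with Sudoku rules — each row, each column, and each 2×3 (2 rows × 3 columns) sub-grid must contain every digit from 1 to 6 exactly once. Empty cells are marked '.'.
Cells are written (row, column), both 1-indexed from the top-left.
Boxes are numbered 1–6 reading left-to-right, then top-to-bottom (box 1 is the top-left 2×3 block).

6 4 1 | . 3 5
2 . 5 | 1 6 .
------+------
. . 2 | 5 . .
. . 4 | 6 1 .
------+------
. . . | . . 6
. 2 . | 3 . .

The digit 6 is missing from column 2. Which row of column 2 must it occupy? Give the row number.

3

Consider where 6 can go in column 2.
(2,2) is out (row 2 already has a 6).
(4,2) is out (row 4 already has a 6).
(5,2) is out (row 5 already has a 6).
So the only cell in column 2 that can hold 6 is (3,2).
That is row 3.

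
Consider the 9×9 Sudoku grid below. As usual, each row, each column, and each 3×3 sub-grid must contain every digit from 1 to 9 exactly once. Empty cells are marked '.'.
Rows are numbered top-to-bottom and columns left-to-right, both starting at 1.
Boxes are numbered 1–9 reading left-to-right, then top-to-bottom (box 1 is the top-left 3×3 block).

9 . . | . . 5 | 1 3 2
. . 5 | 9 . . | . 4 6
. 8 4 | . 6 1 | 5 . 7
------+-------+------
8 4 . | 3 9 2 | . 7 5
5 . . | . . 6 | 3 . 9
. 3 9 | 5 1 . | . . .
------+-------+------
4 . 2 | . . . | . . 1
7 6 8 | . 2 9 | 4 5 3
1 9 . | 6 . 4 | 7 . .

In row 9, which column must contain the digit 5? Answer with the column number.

Consider where 5 can go in row 9.
R9C3 is out (column 3 already has a 5).
R9C8 is out (column 8 already has a 5).
R9C9 is out (column 9 already has a 5).
So the only cell in row 9 that can hold 5 is R9C5.
That is column 5.

5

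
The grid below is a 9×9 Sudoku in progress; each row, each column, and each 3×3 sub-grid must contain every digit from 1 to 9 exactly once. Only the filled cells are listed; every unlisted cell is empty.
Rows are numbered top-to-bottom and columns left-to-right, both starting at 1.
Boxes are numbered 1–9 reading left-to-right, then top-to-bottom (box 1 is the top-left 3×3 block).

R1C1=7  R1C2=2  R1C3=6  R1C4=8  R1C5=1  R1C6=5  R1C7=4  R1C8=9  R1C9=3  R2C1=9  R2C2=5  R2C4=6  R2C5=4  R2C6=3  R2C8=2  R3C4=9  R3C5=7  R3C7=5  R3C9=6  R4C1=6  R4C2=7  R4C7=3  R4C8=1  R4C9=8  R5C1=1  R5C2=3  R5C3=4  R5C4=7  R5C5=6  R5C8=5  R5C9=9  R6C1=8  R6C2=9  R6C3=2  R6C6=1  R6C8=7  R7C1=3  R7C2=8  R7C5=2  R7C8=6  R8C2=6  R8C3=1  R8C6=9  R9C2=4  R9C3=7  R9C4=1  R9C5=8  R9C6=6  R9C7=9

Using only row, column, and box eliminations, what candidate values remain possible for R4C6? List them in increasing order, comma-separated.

2,4

Row 4 already contains {1, 3, 6, 7, 8}.
Column 6 already contains {1, 3, 5, 6, 9}.
Its 3×3 block (box 5) already contains {1, 6, 7}.
Removing those from 1–9 leaves {2, 4} as the candidates for R4C6.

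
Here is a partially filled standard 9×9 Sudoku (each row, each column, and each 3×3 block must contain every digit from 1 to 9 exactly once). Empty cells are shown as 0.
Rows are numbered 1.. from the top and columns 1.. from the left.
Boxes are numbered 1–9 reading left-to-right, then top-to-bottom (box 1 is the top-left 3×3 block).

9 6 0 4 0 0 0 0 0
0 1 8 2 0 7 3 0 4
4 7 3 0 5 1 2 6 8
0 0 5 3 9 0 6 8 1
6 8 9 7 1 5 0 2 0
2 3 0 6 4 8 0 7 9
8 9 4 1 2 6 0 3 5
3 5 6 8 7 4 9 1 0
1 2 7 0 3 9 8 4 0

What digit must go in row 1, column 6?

Row 1 already contains {4, 6, 9}.
Column 6 already contains {1, 4, 5, 6, 7, 8, 9}.
Its 3×3 block (box 2) already contains {1, 2, 4, 5, 7}.
The only value from 1–9 not eliminated is 3, so row 1, column 6 = 3.

3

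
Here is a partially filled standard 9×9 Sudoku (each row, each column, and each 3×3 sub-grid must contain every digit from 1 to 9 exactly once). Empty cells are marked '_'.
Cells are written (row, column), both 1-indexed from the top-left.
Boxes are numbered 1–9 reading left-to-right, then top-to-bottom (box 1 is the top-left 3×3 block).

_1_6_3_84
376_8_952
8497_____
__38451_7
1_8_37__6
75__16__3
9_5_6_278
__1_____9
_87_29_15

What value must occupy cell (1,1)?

Cell (1,1) itself could take any of {2, 5} by direct elimination.
Consider where 5 can go in box 1.
(1,3) is out (column 3 already has a 5).
So the only cell in box 1 that can hold 5 is (1,1).
Therefore (1,1) = 5.

5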